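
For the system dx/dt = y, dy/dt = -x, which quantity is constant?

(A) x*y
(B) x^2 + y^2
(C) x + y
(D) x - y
B

A first integral I satisfies dI/dt = 0 along every solution. Differentiate each option and use the equation of motion:
(A) d/dt[x*y] = (dx/dt)y + x(dy/dt) = y^2 - x^2, not identically 0
(B) d/dt[x^2 + y^2] = 2x*dx/dt + 2y*dy/dt = 2x*y + 2y*(-x) = 0
(C) d/dt[x + y] = y + (-x) = y - x, not identically 0
(D) d/dt[x - y] = y - (-x) = x + y, not identically 0

Only (B) has zero time-derivative. So x^2 + y^2 (the squared radius; trajectories are circles) is the conserved quantity.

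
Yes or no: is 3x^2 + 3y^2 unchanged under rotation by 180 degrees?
Yes

Applying rotation by 180 degrees: x' = x*cos(180 degrees) - y*sin(180 degrees) = -x, y' = x*sin(180 degrees) + y*cos(180 degrees) = -y

Substituting into 3x^2 + 3y^2:
3(-x)^2 + 3(-y)^2
= 3x^2 + 3y^2

This equals the original expression 3x^2 + 3y^2, so it IS invariant.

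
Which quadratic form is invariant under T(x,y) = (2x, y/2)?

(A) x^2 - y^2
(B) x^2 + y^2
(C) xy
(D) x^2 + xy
C

T multiplies x by 2 and divides y by 2.
Substitute the transformed coordinates into each option and compare with the original:
(A) x^2 - y^2  ->  (2x)^2 - (y/2)^2 = 4x^2 - y^2/4   [differs from x^2 - y^2: not invariant]
(B) x^2 + y^2  ->  (2x)^2 + (y/2)^2 = 4x^2 + y^2/4   [differs from x^2 + y^2: not invariant]
(C) xy  ->  (2x)(y/2) = xy   [equals xy: invariant]
(D) x^2 + xy  ->  (2x)^2 + (2x)(y/2) = 4x^2 + xy   [differs from x^2 + xy: not invariant]

Only option (C), xy, is unchanged by the transformation.
The factors 2 and 1/2 cancel only in the pure product xy.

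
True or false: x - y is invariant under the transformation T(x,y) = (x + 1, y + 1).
True

Substitute T(x,y) = (x + 1, y + 1) into the expression and compare with the original.

Original: x - y
After applying T: (x + 1) - (y + 1) = x - y

This is identical to the original x - y, so the expression is invariant.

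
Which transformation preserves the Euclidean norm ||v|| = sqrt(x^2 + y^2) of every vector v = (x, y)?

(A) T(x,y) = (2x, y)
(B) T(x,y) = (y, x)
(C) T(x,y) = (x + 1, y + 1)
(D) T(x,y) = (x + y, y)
B

A transformation preserves a norm if ||T(v)|| = ||v|| for every v; a single vector where the norm changes rules an option out.

(A) T(x,y) = (2x, y): v = (1, 0) has norm sqrt((1)^2 + (0)^2) = 1, but T(v) = (2, 0) has norm 2 -- not preserved.
(B) T(x,y) = (y, x): preserves the norm -- it is an orthogonal map (a rotation/reflection), and (y)^2 + (x)^2 simplifies to x^2 + y^2.
(C) T(x,y) = (x + 1, y + 1): v = (1, 0) has norm sqrt((1)^2 + (0)^2) = 1, but T(v) = (2, 1) has norm sqrt(5) -- not preserved.
(D) T(x,y) = (x + y, y): v = (0, 1) has norm sqrt((0)^2 + (1)^2) = 1, but T(v) = (1, 1) has norm sqrt(2) -- not preserved.

Therefore the answer is (B).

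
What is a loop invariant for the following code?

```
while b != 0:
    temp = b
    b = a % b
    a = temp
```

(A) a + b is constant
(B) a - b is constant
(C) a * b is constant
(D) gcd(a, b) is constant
D

A loop invariant must hold before the first iteration and be re-established by every execution of the body.

(D) gcd(a, b) is constant: One iteration replaces (a, b) by (b, a mod b). Since a mod b = a - q*b for an integer q, any common divisor of a and b divides b and a mod b, and conversely; hence gcd(b, a mod b) = gcd(a, b). For instance (30, 12) -> (12, 6) keeps gcd = 6. At exit b = 0 and a = gcd of the original inputs.

The other options fail:
(A) a + b is constant: e.g. (a, b) = (30, 12) -> (12, 6): the sum goes from 42 to 18.
(B) a - b is constant: e.g. (a, b) = (30, 12) -> (12, 6): the difference goes from 18 to 6.
(C) a * b is constant: e.g. (a, b) = (30, 12) -> (12, 6): the product goes from 360 to 72.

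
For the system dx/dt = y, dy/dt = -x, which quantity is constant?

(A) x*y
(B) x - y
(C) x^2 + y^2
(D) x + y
C

A first integral I satisfies dI/dt = 0 along every solution. Differentiate each option and use the equation of motion:
(A) d/dt[x*y] = (dx/dt)y + x(dy/dt) = y^2 - x^2, not identically 0
(B) d/dt[x - y] = y - (-x) = x + y, not identically 0
(C) d/dt[x^2 + y^2] = 2x*dx/dt + 2y*dy/dt = 2x*y + 2y*(-x) = 0
(D) d/dt[x + y] = y + (-x) = y - x, not identically 0

Only (C) has zero time-derivative. So x^2 + y^2 (the squared radius; trajectories are circles) is the conserved quantity.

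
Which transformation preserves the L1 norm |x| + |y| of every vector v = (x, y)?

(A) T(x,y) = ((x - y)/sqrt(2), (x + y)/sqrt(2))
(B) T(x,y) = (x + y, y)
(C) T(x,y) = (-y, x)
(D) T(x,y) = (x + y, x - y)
C

A transformation preserves a norm if ||T(v)|| = ||v|| for every v; a single vector where the norm changes rules an option out.

(A) T(x,y) = ((x - y)/sqrt(2), (x + y)/sqrt(2)): v = (1, 0) has norm |1| + |0| = 1, but T(v) = (sqrt(2)/2, sqrt(2)/2) has norm sqrt(2) -- not preserved.
(B) T(x,y) = (x + y, y): v = (0, 1) has norm |0| + |1| = 1, but T(v) = (1, 1) has norm 2 -- not preserved.
(C) T(x,y) = (-y, x): preserves the norm -- it only permutes the coordinates and/or flips signs, which leaves |x| + |y| unchanged.
(D) T(x,y) = (x + y, x - y): v = (1, 0) has norm |1| + |0| = 1, but T(v) = (1, 1) has norm 2 -- not preserved.

Therefore the answer is (C).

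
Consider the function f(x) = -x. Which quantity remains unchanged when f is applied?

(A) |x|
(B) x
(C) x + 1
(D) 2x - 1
A

For f(x) = -x:
Applying f replaces x by -x. Since |-x| = |x|, the absolute value is unchanged by f, whereas x -> -x, 2x - 1 -> -2x - 1 and x + 1 -> -x + 1 all change.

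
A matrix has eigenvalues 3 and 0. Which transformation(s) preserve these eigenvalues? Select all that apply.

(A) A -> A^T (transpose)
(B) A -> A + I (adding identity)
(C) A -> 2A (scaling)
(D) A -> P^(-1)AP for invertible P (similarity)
A and D

Eigenvalues are preserved by:
1. Similarity transformations: A -> P^(-1)AP (same characteristic polynomial)
2. Transpose: A^T has the same eigenvalues as A

Eigenvalues are NOT preserved by:
- Adding identity: eigenvalues become 3+1, 0+1
- Scaling: eigenvalues become 6, 0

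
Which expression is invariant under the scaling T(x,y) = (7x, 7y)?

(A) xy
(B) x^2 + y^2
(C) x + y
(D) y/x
D

Under the uniform scaling T(x,y) = (7x, 7y):
Substitute the transformed coordinates into each option and compare with the original:
(A) xy  ->  (7x)(7y) = 49xy   [differs from xy: not invariant]
(B) x^2 + y^2  ->  (7x)^2 + (7y)^2 = 49x^2 + 49y^2   [differs from x^2 + y^2: not invariant]
(C) x + y  ->  (7x) + (7y) = 7x + 7y   [differs from x + y: not invariant]
(D) y/x  ->  (7y)/(7x) = y/x   [equals y/x: invariant]

Only option (D), y/x, is unchanged by the transformation.
The common factor 7 cancels in a ratio of coordinates, while sums, products and sums of squares pick up factors of 7 or 49.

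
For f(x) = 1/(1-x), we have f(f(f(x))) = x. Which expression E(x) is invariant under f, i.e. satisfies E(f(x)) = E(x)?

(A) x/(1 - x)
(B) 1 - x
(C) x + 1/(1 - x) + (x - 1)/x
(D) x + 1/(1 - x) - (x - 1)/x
C

Replace x by f(x) = 1/(1 - x) in each option and simplify. As a quick numerical cross-check, also compare E(4) with E(f(4)) = E(-1/3).

(A) x/(1 - x)  ->  (1/(1 - x))/(1 - (1/(1 - x))) = -1/x; check: E(4) = -4/3 but E(-1/3) = -1/4.   [not invariant]
(B) 1 - x  ->  1 - (1/(1 - x)) = x/(x - 1); check: E(4) = -3 but E(-1/3) = 4/3.   [not invariant]
(C) x + 1/(1 - x) + (x - 1)/x  ->  (1/(1 - x)) + 1/(1 - (1/(1 - x))) + ((1/(1 - x)) - 1)/(1/(1 - x)), which simplifies back to x + 1/(1 - x) + (x - 1)/x; check: E(4) = 53/12, E(-1/3) = 53/12.   [invariant]
(D) x + 1/(1 - x) - (x - 1)/x  ->  (1/(1 - x)) + 1/(1 - (1/(1 - x))) - ((1/(1 - x)) - 1)/(1/(1 - x)) = (x^2(1 - x) - x + (x - 1)^2)/(x(x - 1)); check: E(4) = 35/12 but E(-1/3) = -43/12.   [not invariant]

Only (C) is unchanged. Indeed f(f(x)) = 1/(1 - 1/(1-x)) = (1-x)/(-x) = (x-1)/x, so E(x) = x + f(x) + f(f(x)) is the sum over the whole 3-cycle; applying f just permutes the three terms cyclically (x -> f(x) -> f(f(x)) -> x), leaving the sum unchanged.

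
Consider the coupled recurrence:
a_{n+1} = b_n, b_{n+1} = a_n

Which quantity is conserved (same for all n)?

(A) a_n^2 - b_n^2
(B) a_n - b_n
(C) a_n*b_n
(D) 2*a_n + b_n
C

Replace a_n by a_{n+1} = b_n and b_n by b_{n+1} = a_n in each option and simplify:
(A) a_n^2 - b_n^2  ->  (b_n)^2 - (a_n)^2 = -a_n^2 + b_n^2   [not conserved]
(B) a_n - b_n  ->  (b_n) - (a_n) = -a_n + b_n   [not conserved]
(C) a_n*b_n  ->  (b_n)*(a_n) = a_n*b_n   [conserved]
(D) 2*a_n + b_n  ->  2*(b_n) + (a_n) = a_n + 2*b_n   [not conserved]

Only (C) a_n*b_n returns to itself after one step, so it is the conserved quantity.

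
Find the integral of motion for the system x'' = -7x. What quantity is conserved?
E = (x')^2 + 7x^2

Multiply the equation by x':
x' * x'' = -7x * x'
The left side is d/dt[(x')^2/2] and the right side is d/dt[-7x^2/2], so
d/dt[(x')^2/2 + 7x^2/2] = 0, i.e. (x')^2/2 + 7x^2/2 = constant.
Multiplying by 2, the integral of motion is E = (x')^2 + 7x^2.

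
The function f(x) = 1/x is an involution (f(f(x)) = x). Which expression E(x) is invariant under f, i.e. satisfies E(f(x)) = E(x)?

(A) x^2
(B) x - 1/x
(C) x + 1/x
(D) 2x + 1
C

Replace x by f(x) = 1/x in each option and simplify. As a quick numerical cross-check, also compare E(4) with E(f(4)) = E(1/4).

(A) x^2  ->  (1/x)^2 = x^(-2); check: E(4) = 16 but E(1/4) = 1/16.   [not invariant]
(B) x - 1/x  ->  (1/x) - 1/(1/x) = -x + 1/x; check: E(4) = 15/4 but E(1/4) = -15/4.   [not invariant]
(C) x + 1/x  ->  (1/x) + 1/(1/x), which simplifies back to x + 1/x; check: E(4) = 17/4, E(1/4) = 17/4.   [invariant]
(D) 2x + 1  ->  2(1/x) + 1 = (x + 2)/x; check: E(4) = 9 but E(1/4) = 3/2.   [not invariant]

Only (C) is unchanged. E is symmetric under swapping x with f(x) = 1/x, which is exactly what an involution does.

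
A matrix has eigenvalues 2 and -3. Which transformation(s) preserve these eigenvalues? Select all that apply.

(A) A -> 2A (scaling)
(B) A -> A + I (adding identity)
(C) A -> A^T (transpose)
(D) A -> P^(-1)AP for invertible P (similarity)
C and D

Eigenvalues are preserved by:
1. Similarity transformations: A -> P^(-1)AP (same characteristic polynomial)
2. Transpose: A^T has the same eigenvalues as A

Eigenvalues are NOT preserved by:
- Adding identity: eigenvalues become 2+1, -3+1
- Scaling: eigenvalues become 4, -6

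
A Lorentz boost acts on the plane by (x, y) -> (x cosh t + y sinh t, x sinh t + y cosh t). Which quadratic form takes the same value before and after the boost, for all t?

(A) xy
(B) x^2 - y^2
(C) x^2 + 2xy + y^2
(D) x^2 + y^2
B

Write x' = x cosh t + y sinh t, y' = x sinh t + y cosh t and substitute into each option:
(A) xy: (x cosh t + y sinh t)(x sinh t + y cosh t) = xy(cosh^2 t + sinh^2 t) + (x^2 + y^2) sinh t cosh t = xy cosh 2t + (x^2 + y^2)(sinh 2t)/2   [not invariant for t != 0]
(B) x^2 - y^2: (x cosh t + y sinh t)^2 - (x sinh t + y cosh t)^2 = x^2(cosh^2 t - sinh^2 t) + 2xy(cosh t sinh t - sinh t cosh t) + y^2(sinh^2 t - cosh^2 t) = x^2 - y^2   [invariant, using cosh^2 t - sinh^2 t = 1]
(C) x^2 + 2xy + y^2: (x' + y')^2 with x' + y' = (x + y)(cosh t + sinh t) = (x + y)e^t, so it becomes (x + y)^2 e^(2t)   [not invariant for t != 0]
(D) x^2 + y^2: (x cosh t + y sinh t)^2 + (x sinh t + y cosh t)^2 = (x^2 + y^2)(cosh^2 t + sinh^2 t) + 4xy sinh t cosh t = (x^2 + y^2) cosh 2t + 2xy sinh 2t   [not invariant for t != 0]

Only (B) x^2 - y^2 is unchanged; it is the Minkowski form preserved by Lorentz boosts, just as x^2 + y^2 is preserved by ordinary rotations.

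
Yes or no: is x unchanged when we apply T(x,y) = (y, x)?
No

Substitute T(x,y) = (y, x) into the expression and compare with the original.

Original: x
After applying T: (y) = y

This differs from the original x (difference: -x + y), so the expression is NOT invariant.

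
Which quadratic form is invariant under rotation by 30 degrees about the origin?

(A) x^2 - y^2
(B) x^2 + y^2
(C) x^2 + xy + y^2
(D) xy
B

Rotation by 30 degrees sends (x, y) to (sqrt(3)x/2 - y/2, x/2 + sqrt(3)y/2).
Substitute the transformed coordinates into each option and compare with the original:
(A) x^2 - y^2  ->  (sqrt(3)x/2 - y/2)^2 - (x/2 + sqrt(3)y/2)^2 = x^2/2 - sqrt(3)xy - y^2/2   [differs from x^2 - y^2: not invariant]
(B) x^2 + y^2  ->  (sqrt(3)x/2 - y/2)^2 + (x/2 + sqrt(3)y/2)^2 = x^2 + y^2   [equals x^2 + y^2: invariant]
(C) x^2 + xy + y^2  ->  (sqrt(3)x/2 - y/2)^2 + (sqrt(3)x/2 - y/2)(x/2 + sqrt(3)y/2) + (x/2 + sqrt(3)y/2)^2 = sqrt(3)x^2/4 + x^2 + xy/2 - sqrt(3)y^2/4 + y^2   [differs from x^2 + xy + y^2: not invariant]
(D) xy  ->  (sqrt(3)x/2 - y/2)(x/2 + sqrt(3)y/2) = sqrt(3)x^2/4 + xy/2 - sqrt(3)y^2/4   [differs from xy: not invariant]

Only option (B), x^2 + y^2, is unchanged by the transformation.
x^2 + y^2 is the squared distance from the origin, which rotations preserve.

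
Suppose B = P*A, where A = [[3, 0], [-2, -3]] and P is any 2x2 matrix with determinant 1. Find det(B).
-9

By the multiplicative property of determinants, det(B) = det(P*A) = det(P) * det(A) = det(A),
so the determinant is invariant under multiplication by any determinant-1 matrix; we just need det(A).

det(A) = (3)(-3) - (0)(-2) = -9 - 0 = -9

Therefore det(B) = 1 * (-9) = -9.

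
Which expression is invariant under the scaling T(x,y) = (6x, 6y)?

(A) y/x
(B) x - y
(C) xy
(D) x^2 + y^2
A

Under the uniform scaling T(x,y) = (6x, 6y):
Substitute the transformed coordinates into each option and compare with the original:
(A) y/x  ->  (6y)/(6x) = y/x   [equals y/x: invariant]
(B) x - y  ->  (6x) - (6y) = 6x - 6y   [differs from x - y: not invariant]
(C) xy  ->  (6x)(6y) = 36xy   [differs from xy: not invariant]
(D) x^2 + y^2  ->  (6x)^2 + (6y)^2 = 36x^2 + 36y^2   [differs from x^2 + y^2: not invariant]

Only option (A), y/x, is unchanged by the transformation.
The common factor 6 cancels in a ratio of coordinates, while sums, products and sums of squares pick up factors of 6 or 36.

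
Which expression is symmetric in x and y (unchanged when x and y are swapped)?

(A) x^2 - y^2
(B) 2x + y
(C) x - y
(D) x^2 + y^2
D

A symmetric expression is unchanged when the variables are permuted; here the transformation to test is the swap (x, y) -> (y, x).
Substitute the transformed coordinates into each option and compare with the original:
(A) x^2 - y^2  ->  (y)^2 - (x)^2 = -x^2 + y^2   [differs from x^2 - y^2: not invariant]
(B) 2x + y  ->  2(y) + (x) = x + 2y   [differs from 2x + y: not invariant]
(C) x - y  ->  (y) - (x) = -x + y   [differs from x - y: not invariant]
(D) x^2 + y^2  ->  (y)^2 + (x)^2 = x^2 + y^2   [equals x^2 + y^2: invariant]

Only option (D), x^2 + y^2, is unchanged by the transformation.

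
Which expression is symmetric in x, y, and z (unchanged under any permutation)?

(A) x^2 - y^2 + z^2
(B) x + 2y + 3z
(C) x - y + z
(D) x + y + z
D

A symmetric expression is unchanged when the variables are permuted; here the transformation to test is the swap (x, y) -> (y, x).
A symmetric expression must survive every permutation; the single swap x <-> y already eliminates the distractors, and the keyed expression is also unchanged by x <-> z and y <-> z (each variable enters it in exactly the same way).
Substitute the transformed coordinates into each option and compare with the original:
(A) x^2 - y^2 + z^2  ->  (y)^2 - (x)^2 + z^2 = -x^2 + y^2 + z^2   [differs from x^2 - y^2 + z^2: not invariant]
(B) x + 2y + 3z  ->  (y) + 2(x) + 3z = 2x + y + 3z   [differs from x + 2y + 3z: not invariant]
(C) x - y + z  ->  (y) - (x) + z = -x + y + z   [differs from x - y + z: not invariant]
(D) x + y + z  ->  (y) + (x) + z = x + y + z   [equals x + y + z: invariant]

Only option (D), x + y + z, is unchanged by the transformation.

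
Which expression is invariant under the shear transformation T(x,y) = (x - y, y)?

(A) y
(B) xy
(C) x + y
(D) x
A

Under the shear T(x,y) = (x - y, y):
Substitute the transformed coordinates into each option and compare with the original:
(A) y  ->  (y) = y   [equals y: invariant]
(B) xy  ->  (x - y)(y) = xy - y^2   [differs from xy: not invariant]
(C) x + y  ->  (x - y) + (y) = x   [differs from x + y: not invariant]
(D) x  ->  (x - y) = x - y   [differs from x: not invariant]

Only option (A), y, is unchanged by the transformation.
A horizontal shear moves points parallel to the x-axis, so the y-coordinate (and any function of y alone) is unchanged.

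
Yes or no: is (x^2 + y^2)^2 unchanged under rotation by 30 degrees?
Yes

Applying rotation by 30 degrees: x' = x*cos(30 degrees) - y*sin(30 degrees) = sqrt(3)x/2 - y/2, y' = x*sin(30 degrees) + y*cos(30 degrees) = x/2 + sqrt(3)y/2

Substituting into (x^2 + y^2)^2:
((sqrt(3)x/2 - y/2)^2 + (x/2 + sqrt(3)y/2)^2)^2
= x^4 + 2x^2y^2 + y^4 = (x^2 + y^2)^2

This equals the original expression (x^2 + y^2)^2, so it IS invariant.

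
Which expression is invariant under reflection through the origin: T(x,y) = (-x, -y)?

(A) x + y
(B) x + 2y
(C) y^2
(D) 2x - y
C

The map is reflection through the origin: T(x,y) = (-x, -y).
Substitute the transformed coordinates into each option and compare with the original:
(A) x + y  ->  (-x) + (-y) = -x - y   [differs from x + y: not invariant]
(B) x + 2y  ->  (-x) + 2(-y) = -x - 2y   [differs from x + 2y: not invariant]
(C) y^2  ->  (-y)^2 = y^2   [equals y^2: invariant]
(D) 2x - y  ->  2(-x) - (-y) = -2x + y   [differs from 2x - y: not invariant]

Only option (C), y^2, is unchanged by the transformation.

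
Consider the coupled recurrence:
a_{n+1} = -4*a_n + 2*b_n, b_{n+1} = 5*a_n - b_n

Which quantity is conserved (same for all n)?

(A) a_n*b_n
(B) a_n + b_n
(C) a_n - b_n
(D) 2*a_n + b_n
B

Replace a_n by a_{n+1} = -4*a_n + 2*b_n and b_n by b_{n+1} = 5*a_n - b_n in each option and simplify:
(A) a_n*b_n  ->  (-4*a_n + 2*b_n)*(5*a_n - b_n) = -20*a_n^2 + 14*a_n*b_n - 2*b_n^2   [not conserved]
(B) a_n + b_n  ->  (-4*a_n + 2*b_n) + (5*a_n - b_n) = a_n + b_n   [conserved]
(C) a_n - b_n  ->  (-4*a_n + 2*b_n) - (5*a_n - b_n) = -9*a_n + 3*b_n   [not conserved]
(D) 2*a_n + b_n  ->  2*(-4*a_n + 2*b_n) + (5*a_n - b_n) = -3*a_n + 3*b_n   [not conserved]

Only (B) a_n + b_n returns to itself after one step, so it is the conserved quantity.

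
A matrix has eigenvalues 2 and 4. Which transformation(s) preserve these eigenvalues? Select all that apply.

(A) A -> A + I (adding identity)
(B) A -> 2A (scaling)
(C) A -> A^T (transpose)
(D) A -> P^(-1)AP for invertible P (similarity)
C and D

Eigenvalues are preserved by:
1. Similarity transformations: A -> P^(-1)AP (same characteristic polynomial)
2. Transpose: A^T has the same eigenvalues as A

Eigenvalues are NOT preserved by:
- Adding identity: eigenvalues become 2+1, 4+1
- Scaling: eigenvalues become 4, 8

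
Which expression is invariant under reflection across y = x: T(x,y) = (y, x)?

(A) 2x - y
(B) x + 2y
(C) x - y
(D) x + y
D

The map is reflection across y = x: T(x,y) = (y, x).
Substitute the transformed coordinates into each option and compare with the original:
(A) 2x - y  ->  2(y) - (x) = -x + 2y   [differs from 2x - y: not invariant]
(B) x + 2y  ->  (y) + 2(x) = 2x + y   [differs from x + 2y: not invariant]
(C) x - y  ->  (y) - (x) = -x + y   [differs from x - y: not invariant]
(D) x + y  ->  (y) + (x) = x + y   [equals x + y: invariant]

Only option (D), x + y, is unchanged by the transformation.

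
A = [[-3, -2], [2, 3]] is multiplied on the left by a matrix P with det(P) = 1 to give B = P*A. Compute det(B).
-5

By the multiplicative property of determinants, det(B) = det(P*A) = det(P) * det(A) = det(A),
so the determinant is invariant under multiplication by any determinant-1 matrix; we just need det(A).

det(A) = (-3)(3) - (-2)(2) = -9 - (-4) = -5

Therefore det(B) = 1 * (-5) = -5.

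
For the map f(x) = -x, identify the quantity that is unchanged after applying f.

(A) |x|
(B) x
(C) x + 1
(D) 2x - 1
A

For f(x) = -x:
Applying f replaces x by -x. Since |-x| = |x|, the absolute value is unchanged by f, whereas x -> -x, 2x - 1 -> -2x - 1 and x + 1 -> -x + 1 all change.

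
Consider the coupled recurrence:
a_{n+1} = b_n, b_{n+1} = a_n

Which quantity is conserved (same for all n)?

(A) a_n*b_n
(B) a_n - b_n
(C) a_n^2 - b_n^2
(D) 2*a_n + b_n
A

Replace a_n by a_{n+1} = b_n and b_n by b_{n+1} = a_n in each option and simplify:
(A) a_n*b_n  ->  (b_n)*(a_n) = a_n*b_n   [conserved]
(B) a_n - b_n  ->  (b_n) - (a_n) = -a_n + b_n   [not conserved]
(C) a_n^2 - b_n^2  ->  (b_n)^2 - (a_n)^2 = -a_n^2 + b_n^2   [not conserved]
(D) 2*a_n + b_n  ->  2*(b_n) + (a_n) = a_n + 2*b_n   [not conserved]

Only (A) a_n*b_n returns to itself after one step, so it is the conserved quantity.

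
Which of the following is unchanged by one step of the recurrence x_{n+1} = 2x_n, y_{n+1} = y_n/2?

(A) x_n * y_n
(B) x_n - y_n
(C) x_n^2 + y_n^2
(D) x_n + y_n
A

For the recurrence x_{n+1} = 2x_n, y_{n+1} = y_n/2:

x_{n+1} * y_{n+1} = (2x_n) * (y_n/2) = x_n * y_n
The product is conserved.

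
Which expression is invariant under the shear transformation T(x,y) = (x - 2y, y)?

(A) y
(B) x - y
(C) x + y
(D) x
A

Under the shear T(x,y) = (x - 2y, y):
Substitute the transformed coordinates into each option and compare with the original:
(A) y  ->  (y) = y   [equals y: invariant]
(B) x - y  ->  (x - 2y) - (y) = x - 3y   [differs from x - y: not invariant]
(C) x + y  ->  (x - 2y) + (y) = x - y   [differs from x + y: not invariant]
(D) x  ->  (x - 2y) = x - 2y   [differs from x: not invariant]

Only option (A), y, is unchanged by the transformation.
A horizontal shear moves points parallel to the x-axis, so the y-coordinate (and any function of y alone) is unchanged.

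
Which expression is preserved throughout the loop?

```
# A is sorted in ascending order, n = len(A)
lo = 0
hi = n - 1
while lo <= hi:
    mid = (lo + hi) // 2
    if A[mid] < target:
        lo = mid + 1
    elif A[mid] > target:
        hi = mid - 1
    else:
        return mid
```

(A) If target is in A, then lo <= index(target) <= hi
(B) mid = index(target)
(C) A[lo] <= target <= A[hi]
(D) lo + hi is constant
A

A loop invariant must hold before the first iteration and be re-established by every execution of the body.

(A) If target is in A, then lo <= index(target) <= hi: Before the loop [lo, hi] = [0, n-1] covers every index. When A[mid] < target, sortedness puts target strictly to the right of mid, so setting lo = mid + 1 keeps index(target) in [lo, hi]; symmetrically for hi = mid - 1. Hence 'if target is in A then lo <= index(target) <= hi' holds after every iteration, and when lo > hi it proves target is absent.

The other options fail:
(B) mid = index(target): mid is just the current probe; it equals index(target) only on the iteration that returns.
(C) A[lo] <= target <= A[hi]: fails when target is not in A (e.g. target < A[0] already violates it before the loop), so it is not maintained in general.
(D) lo + hi is constant: each iteration moves exactly one of lo, hi, so lo + hi changes (e.g. 0 + (n-1) becomes (mid+1) + (n-1)).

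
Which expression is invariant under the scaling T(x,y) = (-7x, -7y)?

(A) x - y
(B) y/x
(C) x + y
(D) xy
B

Under the uniform scaling T(x,y) = (-7x, -7y):
Substitute the transformed coordinates into each option and compare with the original:
(A) x - y  ->  (-7x) - (-7y) = -7x + 7y   [differs from x - y: not invariant]
(B) y/x  ->  (-7y)/(-7x) = y/x   [equals y/x: invariant]
(C) x + y  ->  (-7x) + (-7y) = -7x - 7y   [differs from x + y: not invariant]
(D) xy  ->  (-7x)(-7y) = 49xy   [differs from xy: not invariant]

Only option (B), y/x, is unchanged by the transformation.
The common factor -7 cancels in a ratio of coordinates, while sums, products and sums of squares pick up factors of -7 or 49.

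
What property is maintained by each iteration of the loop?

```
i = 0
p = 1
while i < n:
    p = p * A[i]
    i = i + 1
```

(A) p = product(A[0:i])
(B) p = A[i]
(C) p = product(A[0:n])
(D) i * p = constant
A

A loop invariant must hold before the first iteration and be re-established by every execution of the body.

(A) p = product(A[0:i]): Initially i = 0 and p = 1 = product of the empty slice A[0:0]. If p = product(A[0:i]) holds at the top of an iteration, the body sets p to product(A[0:i]) * A[i] = product(A[0:i+1]) and then i to i+1, so the property is restored. At exit i = n, giving p = product(A[0:n]).

The other options fail:
(B) p = A[i]: after the first iteration p = A[0] but i = 1; in general p is a product of several elements, not a single one.
(C) p = product(A[0:n]): false before the loop (p = 1, not the full product) -- it only becomes true at exit.
(D) i * p = constant: initially i * p = 0, but after one iteration it is 1 * A[0], which is nonzero in general.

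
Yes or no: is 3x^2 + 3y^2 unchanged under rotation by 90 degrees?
Yes

Applying rotation by 90 degrees: x' = x*cos(90 degrees) - y*sin(90 degrees) = -y, y' = x*sin(90 degrees) + y*cos(90 degrees) = x

Substituting into 3x^2 + 3y^2:
3(-y)^2 + 3(x)^2
= 3x^2 + 3y^2

This equals the original expression 3x^2 + 3y^2, so it IS invariant.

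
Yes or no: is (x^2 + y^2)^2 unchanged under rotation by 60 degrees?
Yes

Applying rotation by 60 degrees: x' = x*cos(60 degrees) - y*sin(60 degrees) = x/2 - sqrt(3)y/2, y' = x*sin(60 degrees) + y*cos(60 degrees) = sqrt(3)x/2 + y/2

Substituting into (x^2 + y^2)^2:
((x/2 - sqrt(3)y/2)^2 + (sqrt(3)x/2 + y/2)^2)^2
= x^4 + 2x^2y^2 + y^4 = (x^2 + y^2)^2

This equals the original expression (x^2 + y^2)^2, so it IS invariant.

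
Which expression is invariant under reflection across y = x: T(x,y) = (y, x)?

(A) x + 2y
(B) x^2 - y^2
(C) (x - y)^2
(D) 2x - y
C

The map is reflection across y = x: T(x,y) = (y, x).
Substitute the transformed coordinates into each option and compare with the original:
(A) x + 2y  ->  (y) + 2(x) = 2x + y   [differs from x + 2y: not invariant]
(B) x^2 - y^2  ->  (y)^2 - (x)^2 = -x^2 + y^2   [differs from x^2 - y^2: not invariant]
(C) (x - y)^2  ->  ((y) - (x))^2 = x^2 - 2xy + y^2   [equals (x - y)^2: invariant]
(D) 2x - y  ->  2(y) - (x) = -x + 2y   [differs from 2x - y: not invariant]

Only option (C), (x - y)^2, is unchanged by the transformation.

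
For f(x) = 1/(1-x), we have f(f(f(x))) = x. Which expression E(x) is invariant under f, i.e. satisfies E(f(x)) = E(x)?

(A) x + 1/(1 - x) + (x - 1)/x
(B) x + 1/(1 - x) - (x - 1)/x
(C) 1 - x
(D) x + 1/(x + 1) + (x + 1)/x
A

Replace x by f(x) = 1/(1 - x) in each option and simplify. As a quick numerical cross-check, also compare E(5) with E(f(5)) = E(-1/4).

(A) x + 1/(1 - x) + (x - 1)/x  ->  (1/(1 - x)) + 1/(1 - (1/(1 - x))) + ((1/(1 - x)) - 1)/(1/(1 - x)), which simplifies back to x + 1/(1 - x) + (x - 1)/x; check: E(5) = 111/20, E(-1/4) = 111/20.   [invariant]
(B) x + 1/(1 - x) - (x - 1)/x  ->  (1/(1 - x)) + 1/(1 - (1/(1 - x))) - ((1/(1 - x)) - 1)/(1/(1 - x)) = (x^2(1 - x) - x + (x - 1)^2)/(x(x - 1)); check: E(5) = 79/20 but E(-1/4) = -89/20.   [not invariant]
(C) 1 - x  ->  1 - (1/(1 - x)) = x/(x - 1); check: E(5) = -4 but E(-1/4) = 5/4.   [not invariant]
(D) x + 1/(x + 1) + (x + 1)/x  ->  (1/(1 - x)) + 1/((1/(1 - x)) + 1) + ((1/(1 - x)) + 1)/(1/(1 - x)) = (-x^3 + 6x^2 - 11x + 7)/(x^2 - 3x + 2); check: E(5) = 191/30 but E(-1/4) = -23/12.   [not invariant]

Only (A) is unchanged. Indeed f(f(x)) = 1/(1 - 1/(1-x)) = (1-x)/(-x) = (x-1)/x, so E(x) = x + f(x) + f(f(x)) is the sum over the whole 3-cycle; applying f just permutes the three terms cyclically (x -> f(x) -> f(f(x)) -> x), leaving the sum unchanged.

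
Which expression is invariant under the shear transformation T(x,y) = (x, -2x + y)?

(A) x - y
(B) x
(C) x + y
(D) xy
B

Under the shear T(x,y) = (x, -2x + y):
Substitute the transformed coordinates into each option and compare with the original:
(A) x - y  ->  (x) - (-2x + y) = 3x - y   [differs from x - y: not invariant]
(B) x  ->  (x) = x   [equals x: invariant]
(C) x + y  ->  (x) + (-2x + y) = -x + y   [differs from x + y: not invariant]
(D) xy  ->  (x)(-2x + y) = -2x^2 + xy   [differs from xy: not invariant]

Only option (B), x, is unchanged by the transformation.
A vertical shear moves points parallel to the y-axis, so the x-coordinate (and any function of x alone) is unchanged.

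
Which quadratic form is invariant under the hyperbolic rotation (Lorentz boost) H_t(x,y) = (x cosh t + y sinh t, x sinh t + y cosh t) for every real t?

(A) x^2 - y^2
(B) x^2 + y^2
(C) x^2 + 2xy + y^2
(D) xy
A

Write x' = x cosh t + y sinh t, y' = x sinh t + y cosh t and substitute into each option:
(A) x^2 - y^2: (x cosh t + y sinh t)^2 - (x sinh t + y cosh t)^2 = x^2(cosh^2 t - sinh^2 t) + 2xy(cosh t sinh t - sinh t cosh t) + y^2(sinh^2 t - cosh^2 t) = x^2 - y^2   [invariant, using cosh^2 t - sinh^2 t = 1]
(B) x^2 + y^2: (x cosh t + y sinh t)^2 + (x sinh t + y cosh t)^2 = (x^2 + y^2)(cosh^2 t + sinh^2 t) + 4xy sinh t cosh t = (x^2 + y^2) cosh 2t + 2xy sinh 2t   [not invariant for t != 0]
(C) x^2 + 2xy + y^2: (x' + y')^2 with x' + y' = (x + y)(cosh t + sinh t) = (x + y)e^t, so it becomes (x + y)^2 e^(2t)   [not invariant for t != 0]
(D) xy: (x cosh t + y sinh t)(x sinh t + y cosh t) = xy(cosh^2 t + sinh^2 t) + (x^2 + y^2) sinh t cosh t = xy cosh 2t + (x^2 + y^2)(sinh 2t)/2   [not invariant for t != 0]

Only (A) x^2 - y^2 is unchanged; it is the Minkowski form preserved by Lorentz boosts, just as x^2 + y^2 is preserved by ordinary rotations.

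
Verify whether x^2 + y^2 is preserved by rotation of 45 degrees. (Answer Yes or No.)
Yes

Applying rotation by 45 degrees: x' = x*cos(45 degrees) - y*sin(45 degrees) = sqrt(2)x/2 - sqrt(2)y/2, y' = x*sin(45 degrees) + y*cos(45 degrees) = sqrt(2)x/2 + sqrt(2)y/2

Substituting into x^2 + y^2:
(sqrt(2)x/2 - sqrt(2)y/2)^2 + (sqrt(2)x/2 + sqrt(2)y/2)^2
= x^2 + y^2

This equals the original expression x^2 + y^2, so it IS invariant.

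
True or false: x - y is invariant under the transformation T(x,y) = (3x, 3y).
False

Substitute T(x,y) = (3x, 3y) into the expression and compare with the original.

Original: x - y
After applying T: (3x) - (3y) = 3x - 3y

This differs from the original x - y (difference: 2x - 2y), so the expression is NOT invariant.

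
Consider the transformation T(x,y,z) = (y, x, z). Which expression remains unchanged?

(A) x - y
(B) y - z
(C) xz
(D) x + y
D

Apply T(x,y,z) = (y, x, z) to each option, i.e. replace (x, y, z) by the transformed coordinates.
Substitute the transformed coordinates into each option and compare with the original:
(A) x - y  ->  (y) - (x) = -x + y   [differs from x - y: not invariant]
(B) y - z  ->  (x) - (z) = x - z   [differs from y - z: not invariant]
(C) xz  ->  (y)(z) = yz   [differs from xz: not invariant]
(D) x + y  ->  (y) + (x) = x + y   [equals x + y: invariant]

Only option (D), x + y, is unchanged by the transformation.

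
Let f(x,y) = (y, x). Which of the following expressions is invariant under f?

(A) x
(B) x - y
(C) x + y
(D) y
C

For f(x,y) = (y, x):
After applying f: x' = y, y' = x. So x' + y' = y + x = x + y.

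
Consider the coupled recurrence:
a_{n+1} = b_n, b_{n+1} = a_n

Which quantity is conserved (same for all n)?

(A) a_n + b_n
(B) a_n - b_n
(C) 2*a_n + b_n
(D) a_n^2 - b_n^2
A

Replace a_n by a_{n+1} = b_n and b_n by b_{n+1} = a_n in each option and simplify:
(A) a_n + b_n  ->  (b_n) + (a_n) = a_n + b_n   [conserved]
(B) a_n - b_n  ->  (b_n) - (a_n) = -a_n + b_n   [not conserved]
(C) 2*a_n + b_n  ->  2*(b_n) + (a_n) = a_n + 2*b_n   [not conserved]
(D) a_n^2 - b_n^2  ->  (b_n)^2 - (a_n)^2 = -a_n^2 + b_n^2   [not conserved]

Only (A) a_n + b_n returns to itself after one step, so it is the conserved quantity.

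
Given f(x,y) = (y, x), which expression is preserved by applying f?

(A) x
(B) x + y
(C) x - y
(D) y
B

For f(x,y) = (y, x):
After applying f: x' = y, y' = x. So x' + y' = y + x = x + y.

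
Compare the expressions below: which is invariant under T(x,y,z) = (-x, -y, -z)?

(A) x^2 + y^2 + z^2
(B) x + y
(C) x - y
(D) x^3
A

Apply T(x,y,z) = (-x, -y, -z) to each option, i.e. replace (x, y, z) by the transformed coordinates.
Substitute the transformed coordinates into each option and compare with the original:
(A) x^2 + y^2 + z^2  ->  (-x)^2 + (-y)^2 + (-z)^2 = x^2 + y^2 + z^2   [equals x^2 + y^2 + z^2: invariant]
(B) x + y  ->  (-x) + (-y) = -x - y   [differs from x + y: not invariant]
(C) x - y  ->  (-x) - (-y) = -x + y   [differs from x - y: not invariant]
(D) x^3  ->  (-x)^3 = -x^3   [differs from x^3: not invariant]

Only option (A), x^2 + y^2 + z^2, is unchanged by the transformation.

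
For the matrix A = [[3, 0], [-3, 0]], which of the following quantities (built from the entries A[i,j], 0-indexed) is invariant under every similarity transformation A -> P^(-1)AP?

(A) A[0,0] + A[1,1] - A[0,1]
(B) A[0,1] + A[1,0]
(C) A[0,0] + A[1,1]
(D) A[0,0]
C

A[0,0] + A[1,1] is the trace of A. By the cyclic property of the trace, tr(P^(-1)AP) = tr(APP^(-1)) = tr(A), so it is the same for every matrix similar to A.

The other combinations are not similarity invariants. For example, take P = [[2, 1], [1, 1]] (det P = 1), so P^(-1) = [[1, -1], [-1, 2]] and
B = P^(-1)AP = [[12, 6], [-18, -9]].
Evaluating each option on A and on B:
(A) A[0,0] + A[1,1] - A[0,1]: 3 for A, -3 for B -> changes
(B) A[0,1] + A[1,0]: -3 for A, -12 for B -> changes
(C) A[0,0] + A[1,1]: 3 for A, 3 for B -> unchanged
(D) A[0,0]: 3 for A, 12 for B -> changes

Only (C) A[0,0] + A[1,1] = 3 survives (and it does so for every P, not just this one), so it is the invariant.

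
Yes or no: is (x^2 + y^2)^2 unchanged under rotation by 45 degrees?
Yes

Applying rotation by 45 degrees: x' = x*cos(45 degrees) - y*sin(45 degrees) = sqrt(2)x/2 - sqrt(2)y/2, y' = x*sin(45 degrees) + y*cos(45 degrees) = sqrt(2)x/2 + sqrt(2)y/2

Substituting into (x^2 + y^2)^2:
((sqrt(2)x/2 - sqrt(2)y/2)^2 + (sqrt(2)x/2 + sqrt(2)y/2)^2)^2
= x^4 + 2x^2y^2 + y^4 = (x^2 + y^2)^2

This equals the original expression (x^2 + y^2)^2, so it IS invariant.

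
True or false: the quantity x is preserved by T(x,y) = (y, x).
False

Substitute T(x,y) = (y, x) into the expression and compare with the original.

Original: x
After applying T: (y) = y

This differs from the original x (difference: -x + y), so the expression is NOT invariant.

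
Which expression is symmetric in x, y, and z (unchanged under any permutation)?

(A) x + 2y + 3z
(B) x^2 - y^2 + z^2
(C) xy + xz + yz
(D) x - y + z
C

A symmetric expression is unchanged when the variables are permuted; here the transformation to test is the swap (x, y) -> (y, x).
A symmetric expression must survive every permutation; the single swap x <-> y already eliminates the distractors, and the keyed expression is also unchanged by x <-> z and y <-> z (each variable enters it in exactly the same way).
Substitute the transformed coordinates into each option and compare with the original:
(A) x + 2y + 3z  ->  (y) + 2(x) + 3z = 2x + y + 3z   [differs from x + 2y + 3z: not invariant]
(B) x^2 - y^2 + z^2  ->  (y)^2 - (x)^2 + z^2 = -x^2 + y^2 + z^2   [differs from x^2 - y^2 + z^2: not invariant]
(C) xy + xz + yz  ->  (y)(x) + (y)z + (x)z = xy + xz + yz   [equals xy + xz + yz: invariant]
(D) x - y + z  ->  (y) - (x) + z = -x + y + z   [differs from x - y + z: not invariant]

Only option (C), xy + xz + yz, is unchanged by the transformation.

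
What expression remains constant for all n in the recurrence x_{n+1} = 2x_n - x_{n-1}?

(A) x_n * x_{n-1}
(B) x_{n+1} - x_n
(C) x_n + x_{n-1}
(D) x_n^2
B

For the recurrence x_{n+1} = 2x_n - x_{n-1}:

If x_{n+1} = 2x_n - x_{n-1}, then:
x_{n+1} - x_n = x_n - x_{n-1}
The first difference is constant throughout the sequence.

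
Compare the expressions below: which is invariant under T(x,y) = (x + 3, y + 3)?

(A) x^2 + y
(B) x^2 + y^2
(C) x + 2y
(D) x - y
D

An expression E(x,y) is invariant under T if E(T(x,y)) = E(x,y). Here T(x,y) = (x + 3, y + 3).
Substitute the transformed coordinates into each option and compare with the original:
(A) x^2 + y  ->  (x + 3)^2 + (y + 3) = x^2 + 6x + y + 12   [differs from x^2 + y: not invariant]
(B) x^2 + y^2  ->  (x + 3)^2 + (y + 3)^2 = x^2 + 6x + y^2 + 6y + 18   [differs from x^2 + y^2: not invariant]
(C) x + 2y  ->  (x + 3) + 2(y + 3) = x + 2y + 9   [differs from x + 2y: not invariant]
(D) x - y  ->  (x + 3) - (y + 3) = x - y   [equals x - y: invariant]

Only option (D), x - y, is unchanged by the transformation.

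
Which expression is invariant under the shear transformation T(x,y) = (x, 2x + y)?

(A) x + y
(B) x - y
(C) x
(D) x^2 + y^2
C

Under the shear T(x,y) = (x, 2x + y):
Substitute the transformed coordinates into each option and compare with the original:
(A) x + y  ->  (x) + (2x + y) = 3x + y   [differs from x + y: not invariant]
(B) x - y  ->  (x) - (2x + y) = -x - y   [differs from x - y: not invariant]
(C) x  ->  (x) = x   [equals x: invariant]
(D) x^2 + y^2  ->  (x)^2 + (2x + y)^2 = 5x^2 + 4xy + y^2   [differs from x^2 + y^2: not invariant]

Only option (C), x, is unchanged by the transformation.
A vertical shear moves points parallel to the y-axis, so the x-coordinate (and any function of x alone) is unchanged.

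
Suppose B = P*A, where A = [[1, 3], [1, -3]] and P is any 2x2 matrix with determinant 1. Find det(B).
-6

By the multiplicative property of determinants, det(B) = det(P*A) = det(P) * det(A) = det(A),
so the determinant is invariant under multiplication by any determinant-1 matrix; we just need det(A).

det(A) = (1)(-3) - (3)(1) = -3 - 3 = -6

Therefore det(B) = 1 * (-6) = -6.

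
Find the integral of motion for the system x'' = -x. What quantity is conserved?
E = (x')^2 + x^2

Multiply the equation by x':
x' * x'' = -x * x'
The left side is d/dt[(x')^2/2] and the right side is d/dt[-x^2/2], so
d/dt[(x')^2/2 + x^2/2] = 0, i.e. (x')^2/2 + x^2/2 = constant.
Multiplying by 2, the integral of motion is E = (x')^2 + x^2.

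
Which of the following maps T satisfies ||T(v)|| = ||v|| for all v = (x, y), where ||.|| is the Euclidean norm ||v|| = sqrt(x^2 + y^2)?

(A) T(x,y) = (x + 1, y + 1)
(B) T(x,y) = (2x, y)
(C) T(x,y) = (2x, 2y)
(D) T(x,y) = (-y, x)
D

A transformation preserves a norm if ||T(v)|| = ||v|| for every v; a single vector where the norm changes rules an option out.

(A) T(x,y) = (x + 1, y + 1): v = (1, 0) has norm sqrt((1)^2 + (0)^2) = 1, but T(v) = (2, 1) has norm sqrt(5) -- not preserved.
(B) T(x,y) = (2x, y): v = (1, 0) has norm sqrt((1)^2 + (0)^2) = 1, but T(v) = (2, 0) has norm 2 -- not preserved.
(C) T(x,y) = (2x, 2y): v = (1, 0) has norm sqrt((1)^2 + (0)^2) = 1, but T(v) = (2, 0) has norm 2 -- not preserved.
(D) T(x,y) = (-y, x): preserves the norm -- it is an orthogonal map (a rotation/reflection), and (-y)^2 + (x)^2 simplifies to x^2 + y^2.

Therefore the answer is (D).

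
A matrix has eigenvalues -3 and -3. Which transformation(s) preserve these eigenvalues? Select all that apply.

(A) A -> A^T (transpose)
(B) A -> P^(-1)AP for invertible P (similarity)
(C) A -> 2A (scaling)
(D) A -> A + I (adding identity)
A and B

Eigenvalues are preserved by:
1. Similarity transformations: A -> P^(-1)AP (same characteristic polynomial)
2. Transpose: A^T has the same eigenvalues as A

Eigenvalues are NOT preserved by:
- Adding identity: eigenvalues become -3+1, -3+1
- Scaling: eigenvalues become -6, -6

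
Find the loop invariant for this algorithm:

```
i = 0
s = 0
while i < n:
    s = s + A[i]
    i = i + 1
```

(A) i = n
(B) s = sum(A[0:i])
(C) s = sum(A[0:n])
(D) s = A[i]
B

A loop invariant must hold before the first iteration and be re-established by every execution of the body.

(B) s = sum(A[0:i]): Initially i = 0 and s = 0 = sum of the empty slice A[0:0]. If s = sum(A[0:i]) holds at the top of an iteration, the body sets s to sum(A[0:i]) + A[i] = sum(A[0:i+1]) and then i to i+1, so s = sum(A[0:i]) holds again. At exit i = n, giving s = sum(A[0:n]).

The other options fail:
(A) i = n: false initially (i = 0); it is the exit condition, not an invariant.
(C) s = sum(A[0:n]): false before the loop (s = 0, not the full sum) -- it only becomes true at exit.
(D) s = A[i]: after the first iteration s = A[0] but i = 1, so s = A[i] compares s with the wrong element (and fails in general).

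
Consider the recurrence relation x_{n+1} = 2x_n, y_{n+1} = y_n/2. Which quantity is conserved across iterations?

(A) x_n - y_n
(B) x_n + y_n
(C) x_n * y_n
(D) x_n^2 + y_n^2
C

For the recurrence x_{n+1} = 2x_n, y_{n+1} = y_n/2:

x_{n+1} * y_{n+1} = (2x_n) * (y_n/2) = x_n * y_n
The product is conserved.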